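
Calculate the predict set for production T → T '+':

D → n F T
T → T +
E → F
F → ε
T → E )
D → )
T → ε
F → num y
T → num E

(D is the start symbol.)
PREDICT(T → T '+') = (FIRST(RHS) \ {ε}) ∪ (FOLLOW(T) if ε ∈ FIRST(RHS), i.e. RHS ⇒* ε)
FIRST(T) = { ')', '+', 'num', ε }
FIRST(T '+') = { ')', '+', 'num' }
ε ∉ FIRST(T '+'), so FOLLOW(T) is not added.
PREDICT(T → T '+') = { ')', '+', 'num' }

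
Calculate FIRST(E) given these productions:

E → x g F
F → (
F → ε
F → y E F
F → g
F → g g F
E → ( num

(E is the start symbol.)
To compute FIRST(E), examine every production with E on the left-hand side, reading each right-hand side left to right until a non-nullable symbol is reached.

From E → x g F:
  - x is a terminal: add 'x' and stop
From E → ( num:
  - '(' is a terminal: add '(' and stop

Collecting: FIRST(E) = { '(', 'x' }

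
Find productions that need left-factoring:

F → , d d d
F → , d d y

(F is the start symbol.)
Left-factoring is needed when two productions for the same non-terminal
share a common prefix on the right-hand side.

Productions for F:
  F → , d d d
  F → , d d y

Found common prefix ', d d' in productions for F

Answer: Yes, F has productions with common prefix ', d d'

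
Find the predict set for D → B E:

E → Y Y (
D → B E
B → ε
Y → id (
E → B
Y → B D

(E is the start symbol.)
{ '(', 'id' }

PREDICT(D → B E) = (FIRST(RHS) \ {ε}) ∪ (FOLLOW(D) if ε ∈ FIRST(RHS), i.e. RHS ⇒* ε)
FIRST(B) = { ε }
FIRST(E) = { '(', 'id', ε }
FIRST(B E) = { '(', 'id', ε }
ε ∈ FIRST(B E) (the right-hand side is nullable), so add FOLLOW(D) = { '(', 'id' }
PREDICT(D → B E) = { '(', 'id' }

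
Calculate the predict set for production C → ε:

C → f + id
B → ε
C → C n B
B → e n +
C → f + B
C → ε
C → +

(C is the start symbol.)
PREDICT(C → ε) = (FIRST(RHS) \ {ε}) ∪ (FOLLOW(C) if ε ∈ FIRST(RHS), i.e. RHS ⇒* ε)
The right-hand side is ε (FIRST(ε) = { ε }), so the predict set is FOLLOW(C) = { $, 'n' }
PREDICT(C → ε) = { $, 'n' }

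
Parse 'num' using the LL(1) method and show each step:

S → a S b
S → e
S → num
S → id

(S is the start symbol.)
LL(1) parsing maintains a stack (initially the start symbol over $) and the input. At each step: if the stack top is a terminal, match it against the current input token; if it is a non-terminal N, replace it with the RHS of M[N, lookahead] (the unique production whose predict set contains the lookahead).

Stack is shown with the top on the left.

Stack  Input  Action
--------------------
S $    num $  output S → num
num $  num $  match 'num'
$      $      accept

The string is accepted.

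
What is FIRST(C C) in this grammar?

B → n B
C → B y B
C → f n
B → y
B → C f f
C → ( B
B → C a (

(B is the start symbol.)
{ '(', 'f', 'n', 'y' }

FIRST sets of the non-terminals involved (from the grammar, by fixed-point iteration):
  FIRST(C) = { '(', 'f', 'n', 'y' }

To compute FIRST(C C), process the symbols left to right:
Symbol C is a non-terminal. Add FIRST(C) \ {ε} = { '(', 'f', 'n', 'y' }
C is not nullable (ε ∉ FIRST(C)), so stop here.
FIRST(C C) = { '(', 'f', 'n', 'y' }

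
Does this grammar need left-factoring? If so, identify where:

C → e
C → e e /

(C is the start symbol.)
Yes, C has productions with common prefix 'e'

Left-factoring is needed when two productions for the same non-terminal
share a common prefix on the right-hand side.

Productions for C:
  C → e
  C → e e /

Found common prefix 'e' in productions for C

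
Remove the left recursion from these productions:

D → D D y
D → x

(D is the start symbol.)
D → x D'
D' → D y D'
D' → ε

D is directly left-recursive. The standard transformation for
  A → A α₁ | ... | A α_m | β₁ | ... | β_n
is
  A  → β₁ A' | ... | β_n A'
  A' → α₁ A' | ... | α_m A' | ε

D → x becomes D → x D'
D → D D y becomes D' → D y D'
Add D' → ε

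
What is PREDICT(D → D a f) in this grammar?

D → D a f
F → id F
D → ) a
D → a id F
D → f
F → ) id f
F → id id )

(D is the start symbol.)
{ ')', 'a', 'f' }

PREDICT(D → D a f) = (FIRST(RHS) \ {ε}) ∪ (FOLLOW(D) if ε ∈ FIRST(RHS), i.e. RHS ⇒* ε)
FIRST(D) = { ')', 'a', 'f' }
FIRST(D a f) = { ')', 'a', 'f' }
ε ∉ FIRST(D a f), so FOLLOW(D) is not added.
PREDICT(D → D a f) = { ')', 'a', 'f' }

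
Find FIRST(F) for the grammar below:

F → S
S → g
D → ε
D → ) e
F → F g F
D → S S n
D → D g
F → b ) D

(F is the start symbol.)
{ 'b', 'g' }

FIRST sets of the other non-terminals involved (by the same procedure, iterated to a fixed point):
  FIRST(S) = { 'g' }

From F → S:
  - S is a non-terminal: add FIRST(S) \ {ε} = { 'g' }
    S is not nullable, so stop
From F → F g F:
  - F is the symbol being defined: contributes nothing new
    F is not nullable, so stop
From F → b ) D:
  - b is a terminal: add 'b' and stop

Collecting: FIRST(F) = { 'b', 'g' }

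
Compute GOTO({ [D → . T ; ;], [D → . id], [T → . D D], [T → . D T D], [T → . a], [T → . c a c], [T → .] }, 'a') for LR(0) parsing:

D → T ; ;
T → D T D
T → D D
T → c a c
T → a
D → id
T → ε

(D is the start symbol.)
GOTO(I, 'a') = CLOSURE({ [A → αX.β] : [A → α.Xβ] ∈ I, X = 'a' })

Items with dot before 'a', with the dot advanced:
  [T → . a] → [T → a .]
Closure adds nothing (no advanced item has the dot before a non-terminal).

GOTO = { [T → a .] }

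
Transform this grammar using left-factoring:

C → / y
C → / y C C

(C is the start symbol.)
Left-factoring transforms A → αβ₁ | αβ₂ into A → αA' and A' → β₁ | β₂
(α is the longest common prefix among the alternatives). Repeat until
no nonterminal has two alternatives with a common prefix.

Round 1: C has alternatives sharing prefix '/ y'. Introduce C': C → / y C'
  Add: C' → ε
  Add: C' → C C

No remaining common prefixes — done.

Resulting grammar:
C → / y C'
C' → ε
C' → C C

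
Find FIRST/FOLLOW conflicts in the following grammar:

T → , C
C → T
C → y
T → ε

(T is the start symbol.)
No FIRST/FOLLOW conflicts.

Nullable non-terminals: C, T.
FIRST sets used below: FIRST(T) = { ',', ε }

C: nullable alternative(s) C → T; FOLLOW(C) = { $ }
  C → T: FIRST \ {ε} = { ',' } — this is the only nullable alternative, skip
  C → y: FIRST \ {ε} = { 'y' } — disjoint from FOLLOW(C)

T: nullable alternative(s) T → ε; FOLLOW(T) = { $ }
  T → , C: FIRST \ {ε} = { ',' } — disjoint from FOLLOW(T)
  T → ε: FIRST \ {ε} = { } — this is the only nullable alternative, skip

No FIRST/FOLLOW conflicts found.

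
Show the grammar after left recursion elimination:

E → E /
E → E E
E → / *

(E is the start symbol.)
E → / * E'
E' → / E'
E' → E E'
E' → ε

E is directly left-recursive. The standard transformation for
  A → A α₁ | ... | A α_m | β₁ | ... | β_n
is
  A  → β₁ A' | ... | β_n A'
  A' → α₁ A' | ... | α_m A' | ε

E → / * becomes E → / * E'
E → E / becomes E' → / E'
E → E E becomes E' → E E'
Add E' → ε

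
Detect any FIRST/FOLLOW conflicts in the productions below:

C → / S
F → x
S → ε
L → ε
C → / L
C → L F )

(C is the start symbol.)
No FIRST/FOLLOW conflicts.

A FIRST/FOLLOW conflict occurs when a non-terminal N has a nullable alternative N → β (β ⇒* ε) and another alternative N → α with FIRST(α) ∩ FOLLOW(N) ≠ ∅: on such a lookahead the parser cannot decide between expanding α and letting N vanish via β.

Nullable non-terminals: L, S.
L has a nullable alternative but only one production, so nothing to check.
S has a nullable alternative but only one production, so nothing to check.

C, F have no nullable alternative, so no FIRST/FOLLOW check is needed there.

No FIRST/FOLLOW conflicts found.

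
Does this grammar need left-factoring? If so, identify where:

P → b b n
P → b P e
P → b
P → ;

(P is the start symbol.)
Yes, P has productions with common prefix 'b'

Left-factoring is needed when two productions for the same non-terminal
share a common prefix on the right-hand side.

Productions for P:
  P → b b n
  P → b P e
  P → b
  P → ;

Found common prefix 'b' in productions for P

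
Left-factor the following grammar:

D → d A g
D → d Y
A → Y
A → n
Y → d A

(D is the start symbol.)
D → d D'
D' → A g
D' → Y
A → Y
A → n
Y → d A

Left-factoring transforms A → αβ₁ | αβ₂ into A → αA' and A' → β₁ | β₂
(α is the longest common prefix among the alternatives). Repeat until
no nonterminal has two alternatives with a common prefix.

Round 1: D has alternatives sharing prefix 'd'. Introduce D': D → d D'
  Add: D' → A g
  Add: D' → Y

No remaining common prefixes — done.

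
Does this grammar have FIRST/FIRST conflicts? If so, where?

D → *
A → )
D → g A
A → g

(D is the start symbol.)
Productions for D:
  D → *: FIRST = { '*' }
  D → g A: FIRST = { 'g' }
Productions for A:
  A → ): FIRST = { ')' }
  A → g: FIRST = { 'g' }

All alternatives of each non-terminal have pairwise disjoint FIRST sets.

Answer: No FIRST/FIRST conflicts.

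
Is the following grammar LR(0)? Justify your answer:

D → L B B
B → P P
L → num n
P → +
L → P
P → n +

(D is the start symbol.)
Augment with D' → D and build the canonical LR(0) collection (I0 = CLOSURE({[D' → . D]}), then GOTO on every symbol after a dot until no new states appear). It has 13 states:
  I0: { [D → . L B B], [D' → . D], [L → . P], [L → . num n], [P → . +], [P → . n +] }  — shift
  I1: { [P → + .] }  — reduce
  I2: { [D' → D .] }  — accept
  I3: { [B → . P P], [D → L . B B], [P → . +], [P → . n +] }  — shift
  I4: { [L → P .] }  — reduce
  I5: { [P → n . +] }  — shift
  I6: { [L → num . n] }  — shift
  I7: { [L → num n .] }  — reduce
  I8: { [P → n + .] }  — reduce
  I9: { [B → . P P], [D → L B . B], [P → . +], [P → . n +] }  — shift
  I10: { [B → P . P], [P → . +], [P → . n +] }  — shift
  I11: { [B → P P .] }  — reduce
  I12: { [D → L B B .] }  — reduce

Every state is either a pure shift/goto state or contains exactly one complete item and nothing to shift — no conflicts. The grammar is LR(0).

Answer: Yes, the grammar is LR(0)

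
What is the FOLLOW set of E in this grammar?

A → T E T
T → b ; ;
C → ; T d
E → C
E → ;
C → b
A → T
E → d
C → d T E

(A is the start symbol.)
{ 'b' }

In A → T E T: E is followed by T, add FIRST(T) \ {ε} = { 'b' }
In C → d T E: E is at the end, add FOLLOW(C)

The FOLLOW sets referred to above (computed the same way, to a fixed point):
  FOLLOW(C) = { 'b' }

Taking the union: FOLLOW(E) = { 'b' }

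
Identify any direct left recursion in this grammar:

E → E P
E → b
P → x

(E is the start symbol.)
Yes, E is left-recursive

E → E P: LEFT RECURSIVE (starts with E)
E → b: starts with b
P → x: starts with x

The grammar has direct left recursion on: E.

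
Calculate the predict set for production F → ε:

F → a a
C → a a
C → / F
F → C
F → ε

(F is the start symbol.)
{ $ }

PREDICT(F → ε) = (FIRST(RHS) \ {ε}) ∪ (FOLLOW(F) if ε ∈ FIRST(RHS), i.e. RHS ⇒* ε)
The right-hand side is ε (FIRST(ε) = { ε }), so the predict set is FOLLOW(F) = { $ }
PREDICT(F → ε) = { $ }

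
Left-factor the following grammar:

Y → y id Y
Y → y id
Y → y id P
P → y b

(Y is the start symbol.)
Left-factoring transforms A → αβ₁ | αβ₂ into A → αA' and A' → β₁ | β₂
(α is the longest common prefix among the alternatives). Repeat until
no nonterminal has two alternatives with a common prefix.

Round 1: Y has alternatives sharing prefix 'y id'. Introduce Y': Y → y id Y'
  Add: Y' → Y
  Add: Y' → ε
  Add: Y' → P

No remaining common prefixes — done.

Resulting grammar:
Y → y id Y'
Y' → Y
Y' → ε
Y' → P
P → y b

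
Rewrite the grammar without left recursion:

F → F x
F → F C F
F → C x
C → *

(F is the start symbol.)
F is directly left-recursive. The standard transformation for
  A → A α₁ | ... | A α_m | β₁ | ... | β_n
is
  A  → β₁ A' | ... | β_n A'
  A' → α₁ A' | ... | α_m A' | ε

F → C x becomes F → C x F'
F → F x becomes F' → x F'
F → F C F becomes F' → C F F'
Add F' → ε

Productions for other non-terminals are unchanged:
  C → *

Resulting grammar:
F → C x F'
F' → x F'
F' → C F F'
F' → ε
C → *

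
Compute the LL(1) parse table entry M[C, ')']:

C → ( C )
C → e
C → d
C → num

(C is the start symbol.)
Empty (error entry)

To find M[C, ')'], we find productions for C where ')' is in the predict set (PREDICT(N → α) = (FIRST(α) \ {ε}) ∪ (FOLLOW(N) if α ⇒* ε)).

C → ( C ): PREDICT = { '(' }
C → e: PREDICT = { 'e' }
C → d: PREDICT = { 'd' }
C → num: PREDICT = { 'num' }

M[C, ')'] is empty (no production applies)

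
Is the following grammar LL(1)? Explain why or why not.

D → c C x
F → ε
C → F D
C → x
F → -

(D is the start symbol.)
A grammar is LL(1) if for each non-terminal N with multiple productions, the predict sets of those productions are pairwise disjoint, where PREDICT(N → α) = (FIRST(α) \ {ε}) ∪ (FOLLOW(N) if α ⇒* ε).

Relevant sets:
  FIRST(F) = { '-', ε }
  FIRST(D) = { 'c' }
  FOLLOW(F) = { 'c' }

For F:
  PREDICT(F → ε) = { 'c' }
  PREDICT(F → '-') = { '-' }
For C:
  PREDICT(C → F D) = { '-', 'c' }
  PREDICT(C → x) = { 'x' }
D has a single production, so nothing to check there.

All predict sets are disjoint. The grammar IS LL(1).

Answer: Yes, the grammar is LL(1).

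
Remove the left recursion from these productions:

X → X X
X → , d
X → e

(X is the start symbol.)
X is directly left-recursive. The standard transformation for
  A → A α₁ | ... | A α_m | β₁ | ... | β_n
is
  A  → β₁ A' | ... | β_n A'
  A' → α₁ A' | ... | α_m A' | ε

X → , d becomes X → , d X'
X → e becomes X → e X'
X → X X becomes X' → X X'
Add X' → ε

Resulting grammar:
X → , d X'
X → e X'
X' → X X'
X' → ε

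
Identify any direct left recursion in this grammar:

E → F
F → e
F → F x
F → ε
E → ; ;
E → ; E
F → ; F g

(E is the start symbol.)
Yes, F is left-recursive

E → F: starts with F
F → e: starts with e
F → F x: LEFT RECURSIVE (starts with F)
F → ε: starts with ε
E → ; ;: starts with ';'
E → ; E: starts with ';'
F → ; F g: starts with ';'

The grammar has direct left recursion on: F.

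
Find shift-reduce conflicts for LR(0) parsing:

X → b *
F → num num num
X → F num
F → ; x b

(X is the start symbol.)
No shift-reduce conflicts

A shift-reduce conflict occurs when an LR(0) state has both:
  - a complete (reduce) item [A → α .] (dot at the end), and
  - a shift item [B → β . c γ] (dot before a terminal).

Augment with X' → X and build the canonical LR(0) collection (I0 = CLOSURE({[X' → . X]}), then GOTO on every symbol after a dot until no new states appear). It has 12 states:
  I0: { [F → . ; x b], [F → . num num num], [X → . F num], [X → . b *], [X' → . X] }  — shift
  I1: { [F → ; . x b] }  — shift
  I2: { [X → F . num] }  — shift
  I3: { [X' → X .] }  — accept
  I4: { [X → b . *] }  — shift
  I5: { [F → num . num num] }  — shift
  I6: { [F → num num . num] }  — shift
  I7: { [F → num num num .] }  — reduce
  I8: { [X → b * .] }  — reduce
  I9: { [X → F num .] }  — reduce
  I10: { [F → ; x . b] }  — shift
  I11: { [F → ; x b .] }  — reduce

No state contains both a complete item and a shift item.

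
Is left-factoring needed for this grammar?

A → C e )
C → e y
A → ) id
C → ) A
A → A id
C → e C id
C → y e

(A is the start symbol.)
Yes, C has productions with common prefix 'e'

Left-factoring is needed when two productions for the same non-terminal
share a common prefix on the right-hand side.

Productions for A:
  A → C e )
  A → ) id
  A → A id
Productions for C:
  C → e y
  C → ) A
  C → e C id
  C → y e

Found common prefix 'e' in productions for C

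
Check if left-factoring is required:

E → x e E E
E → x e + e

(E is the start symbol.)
Left-factoring is needed when two productions for the same non-terminal
share a common prefix on the right-hand side.

Productions for E:
  E → x e E E
  E → x e + e

Found common prefix 'x e' in productions for E

Answer: Yes, E has productions with common prefix 'x e'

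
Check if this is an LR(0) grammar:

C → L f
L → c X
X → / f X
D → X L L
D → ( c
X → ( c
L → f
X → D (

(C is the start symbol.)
A grammar is LR(0) if no state in the canonical LR(0) collection has:
  - both a shift item (dot before a terminal) and a complete item (shift-reduce conflict), or
  - two or more complete items (reduce-reduce conflict; the accept item [C' → C .] counts as a complete item here).

Augment with C' → C and build the canonical LR(0) collection (I0 = CLOSURE({[C' → . C]}), then GOTO on every symbol after a dot until no new states appear). It has 16 states:
  I0: { [C → . L f], [C' → . C], [L → . c X], [L → . f] }  — shift
  I1: { [C' → C .] }  — accept
  I2: { [C → L . f] }  — shift
  I3: { [D → . ( c], [D → . X L L], [L → c . X], [X → . ( c], [X → . / f X], [X → . D (] }  — shift
  I4: { [L → f .] }  — reduce
  I5: { [D → ( . c], [X → ( . c] }  — shift
  I6: { [X → / . f X] }  — shift
  I7: { [X → D . (] }  — shift
  I8: { [D → X . L L], [L → . c X], [L → . f], [L → c X .] }  — shift, reduce
  I9: { [D → X L . L], [L → . c X], [L → . f] }  — shift
  I10: { [D → X L L .] }  — reduce
  I11: { [X → D ( .] }  — reduce
  I12: { [D → . ( c], [D → . X L L], [X → . ( c], [X → . / f X], [X → . D (], [X → / f . X] }  — shift
  I13: { [D → X . L L], [L → . c X], [L → . f], [X → / f X .] }  — shift, reduce
  I14: { [D → ( c .], [X → ( c .] }  — 2 reduces
  I15: { [C → L f .] }  — reduce

Conflict in state I8:
  Shift-reduce conflict between [L → c X .] and [L → . c X]
So the grammar is NOT LR(0).

Answer: No. Shift-reduce conflict between [L → c X .] and [L → . c X]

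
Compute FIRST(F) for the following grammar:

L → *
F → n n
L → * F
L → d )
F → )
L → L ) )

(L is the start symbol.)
From F → n n:
  - n is a terminal: add 'n' and stop
From F → ):
  - ')' is a terminal: add ')' and stop

Collecting: FIRST(F) = { ')', 'n' }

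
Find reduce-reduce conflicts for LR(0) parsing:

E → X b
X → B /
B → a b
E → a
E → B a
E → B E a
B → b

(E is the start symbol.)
Augment with E' → E and build the canonical LR(0) collection (I0 = CLOSURE({[E' → . E]}), then GOTO on every symbol after a dot until no new states appear). It has 12 states:
  I0: { [B → . a b], [B → . b], [E → . B E a], [E → . B a], [E → . X b], [E → . a], [E' → . E], [X → . B /] }  — shift
  I1: { [B → . a b], [B → . b], [E → . B E a], [E → . B a], [E → . X b], [E → . a], [E → B . E a], [E → B . a], [X → . B /], [X → B . /] }  — shift
  I2: { [E' → E .] }  — accept
  I3: { [E → X . b] }  — shift
  I4: { [B → a . b], [E → a .] }  — shift, reduce
  I5: { [B → b .] }  — reduce
  I6: { [B → a b .] }  — reduce
  I7: { [E → X b .] }  — reduce
  I8: { [X → B / .] }  — reduce
  I9: { [E → B E . a] }  — shift
  I10: { [B → a . b], [E → B a .], [E → a .] }  — shift, 2 reduces
  I11: { [E → B E a .] }  — reduce

I10 contains complete items [E → B a .], [E → a .] — reduce-reduce conflict.

Answer: Yes — I10: [E → B a .] vs [E → a .]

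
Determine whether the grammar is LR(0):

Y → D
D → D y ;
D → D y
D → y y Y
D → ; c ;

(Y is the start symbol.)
Augment with Y' → Y and build the canonical LR(0) collection (I0 = CLOSURE({[Y' → . Y]}), then GOTO on every symbol after a dot until no new states appear). It has 11 states:
  I0: { [D → . ; c ;], [D → . D y ;], [D → . D y], [D → . y y Y], [Y → . D], [Y' → . Y] }  — shift
  I1: { [D → ; . c ;] }  — shift
  I2: { [D → D . y ;], [D → D . y], [Y → D .] }  — shift, reduce
  I3: { [Y' → Y .] }  — accept
  I4: { [D → y . y Y] }  — shift
  I5: { [D → . ; c ;], [D → . D y ;], [D → . D y], [D → . y y Y], [D → y y . Y], [Y → . D] }  — shift
  I6: { [D → y y Y .] }  — reduce
  I7: { [D → D y . ;], [D → D y .] }  — shift, reduce
  I8: { [D → D y ; .] }  — reduce
  I9: { [D → ; c . ;] }  — shift
  I10: { [D → ; c ; .] }  — reduce

Conflict in state I2:
  Shift-reduce conflict between [Y → D .] and [D → D . y]
So the grammar is NOT LR(0).

Answer: No. Shift-reduce conflict between [Y → D .] and [D → D . y]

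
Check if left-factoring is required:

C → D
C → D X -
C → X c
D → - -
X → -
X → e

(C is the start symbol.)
Left-factoring is needed when two productions for the same non-terminal
share a common prefix on the right-hand side.

Productions for C:
  C → D
  C → D X -
  C → X c
Productions for X:
  X → -
  X → e

Found common prefix 'D' in productions for C

Answer: Yes, C has productions with common prefix 'D'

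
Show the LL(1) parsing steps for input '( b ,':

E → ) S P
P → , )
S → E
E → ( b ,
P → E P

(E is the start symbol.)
LL(1) parsing maintains a stack (initially the start symbol over $) and the input. At each step: if the stack top is a terminal, match it against the current input token; if it is a non-terminal N, replace it with the RHS of M[N, lookahead] (the unique production whose predict set contains the lookahead).

Stack is shown with the top on the left.

Stack    Input    Action
------------------------
E $      ( b , $  output E → ( b ,
( b , $  ( b , $  match '('
b , $    b , $    match 'b'
, $      , $      match ','
$        $        accept

The string is accepted.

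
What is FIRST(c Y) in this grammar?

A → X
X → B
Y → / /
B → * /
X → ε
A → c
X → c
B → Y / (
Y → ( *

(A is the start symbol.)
{ 'c' }

To compute FIRST(c Y), process the symbols left to right:
Symbol c is a terminal. Add 'c' and stop.
FIRST(c Y) = { 'c' }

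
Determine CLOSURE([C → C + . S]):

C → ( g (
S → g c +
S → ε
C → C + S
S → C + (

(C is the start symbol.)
{ [C → . ( g (], [C → . C + S], [C → C + . S], [S → . C + (], [S → . g c +], [S → .] }

Start with: [C → C + . S]
  [C → C + . S] has the dot before S: add [S → . g c +], [S → .], [S → . C + (]
  [S → . C + (] has the dot before C: add [C → . ( g (], [C → . C + S]
No further items can be added.

CLOSURE = { [C → . ( g (], [C → . C + S], [C → C + . S], [S → . C + (], [S → . g c +], [S → .] }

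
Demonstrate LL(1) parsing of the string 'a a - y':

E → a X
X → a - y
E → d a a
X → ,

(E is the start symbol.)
LL(1) parsing maintains a stack (initially the start symbol over $) and the input. At each step: if the stack top is a terminal, match it against the current input token; if it is a non-terminal N, replace it with the RHS of M[N, lookahead] (the unique production whose predict set contains the lookahead).

Stack is shown with the top on the left.

Stack    Input      Action
--------------------------
E $      a a - y $  output E → a X
a X $    a a - y $  match 'a'
X $      a - y $    output X → a - y
a - y $  a - y $    match 'a'
- y $    - y $      match '-'
y $      y $        match 'y'
$        $          accept

The string is accepted.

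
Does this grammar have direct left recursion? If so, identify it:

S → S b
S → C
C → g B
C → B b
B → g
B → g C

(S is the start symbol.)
S → S b: LEFT RECURSIVE (starts with S)
S → C: starts with C
C → g B: starts with g
C → B b: starts with B
B → g: starts with g
B → g C: starts with g

The grammar has direct left recursion on: S.

Answer: Yes, S is left-recursive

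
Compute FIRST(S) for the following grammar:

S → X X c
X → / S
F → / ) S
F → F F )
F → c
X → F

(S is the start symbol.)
FIRST sets of the other non-terminals involved (by the same procedure, iterated to a fixed point):
  FIRST(X) = { '/', 'c' }

From S → X X c:
  - X is a non-terminal: add FIRST(X) \ {ε} = { '/', 'c' }
    X is not nullable, so stop

Collecting: FIRST(S) = { '/', 'c' }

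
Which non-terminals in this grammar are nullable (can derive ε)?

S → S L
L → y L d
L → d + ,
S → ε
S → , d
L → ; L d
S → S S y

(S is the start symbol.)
{ 'S' }

A non-terminal is nullable if it can derive ε (the empty string): either it has an ε-production, or it has a production whose right-hand side consists entirely of nullable non-terminals.

ε-productions: S → ε
So S is immediately nullable.
No further non-terminal can be added: every production for the remaining non-terminals contains a terminal or a non-nullable non-terminal.
Nullable = { 'S' }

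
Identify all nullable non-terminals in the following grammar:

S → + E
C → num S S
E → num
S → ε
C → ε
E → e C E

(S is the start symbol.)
A non-terminal is nullable if it can derive ε (the empty string): either it has an ε-production, or it has a production whose right-hand side consists entirely of nullable non-terminals.

ε-productions: S → ε, C → ε
So S, C are immediately nullable.
No further non-terminal can be added: every production for the remaining non-terminals contains a terminal or a non-nullable non-terminal.
Nullable = { 'C', 'S' }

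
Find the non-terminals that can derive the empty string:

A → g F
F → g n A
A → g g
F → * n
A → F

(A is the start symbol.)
There are no ε-productions, so no non-terminal can derive ε.
No non-terminals are nullable.

Answer: None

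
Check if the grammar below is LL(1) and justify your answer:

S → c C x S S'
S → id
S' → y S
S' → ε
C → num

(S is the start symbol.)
No. Predict set conflict for S': { 'y' }

A grammar is LL(1) if for each non-terminal N with multiple productions, the predict sets of those productions are pairwise disjoint, where PREDICT(N → α) = (FIRST(α) \ {ε}) ∪ (FOLLOW(N) if α ⇒* ε).

Relevant sets:
  FOLLOW(S') = { $, 'y' }

For S:
  PREDICT(S → c C x S S') = { 'c' }
  PREDICT(S → id) = { 'id' }
For S':
  PREDICT(S' → y S) = { 'y' }
  PREDICT(S' → ε) = { $, 'y' }
C has a single production, so nothing to check there.

Conflict found: Predict set conflict for S': { 'y' }
The grammar is NOT LL(1).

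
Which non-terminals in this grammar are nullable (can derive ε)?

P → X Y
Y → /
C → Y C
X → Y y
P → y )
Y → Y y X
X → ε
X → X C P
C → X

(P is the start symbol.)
A non-terminal is nullable if it can derive ε (the empty string): either it has an ε-production, or it has a production whose right-hand side consists entirely of nullable non-terminals.

ε-productions: X → ε
So X is immediately nullable.
C → X: every symbol on the right is nullable, so C is nullable too.
No further non-terminal can be added: every production for the remaining non-terminals contains a terminal or a non-nullable non-terminal.
Nullable = { 'C', 'X' }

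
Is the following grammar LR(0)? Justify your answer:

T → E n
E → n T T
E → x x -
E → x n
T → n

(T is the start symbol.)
No. Shift-reduce conflict between [T → n .] and [E → . n T T]

A grammar is LR(0) if no state in the canonical LR(0) collection has:
  - both a shift item (dot before a terminal) and a complete item (shift-reduce conflict), or
  - two or more complete items (reduce-reduce conflict; the accept item [T' → T .] counts as a complete item here).

Augment with T' → T and build the canonical LR(0) collection (I0 = CLOSURE({[T' → . T]}), then GOTO on every symbol after a dot until no new states appear). It has 11 states:
  I0: { [E → . n T T], [E → . x n], [E → . x x -], [T → . E n], [T → . n], [T' → . T] }  — shift
  I1: { [T → E . n] }  — shift
  I2: { [T' → T .] }  — accept
  I3: { [E → . n T T], [E → . x n], [E → . x x -], [E → n . T T], [T → . E n], [T → . n], [T → n .] }  — shift, reduce
  I4: { [E → x . n], [E → x . x -] }  — shift
  I5: { [E → x n .] }  — reduce
  I6: { [E → x x . -] }  — shift
  I7: { [E → x x - .] }  — reduce
  I8: { [E → . n T T], [E → . x n], [E → . x x -], [E → n T . T], [T → . E n], [T → . n] }  — shift
  I9: { [E → n T T .] }  — reduce
  I10: { [T → E n .] }  — reduce

Conflict in state I3:
  Shift-reduce conflict between [T → n .] and [E → . n T T]
So the grammar is NOT LR(0).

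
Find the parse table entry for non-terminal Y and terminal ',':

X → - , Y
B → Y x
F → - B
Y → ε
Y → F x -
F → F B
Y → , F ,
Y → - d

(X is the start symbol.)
To find M[Y, ','], we find productions for Y where ',' is in the predict set (PREDICT(N → α) = (FIRST(α) \ {ε}) ∪ (FOLLOW(N) if α ⇒* ε)).

Relevant sets:
  FIRST(F) = { '-' }
  FOLLOW(Y) = { $, 'x' }

Y → ε: PREDICT = { $, 'x' }
Y → F x -: PREDICT = { '-' }
Y → , F ,: PREDICT = { ',' }
  ',' is in predict set, so this production goes in M[Y, ',']
Y → - d: PREDICT = { '-' }

M[Y, ','] = Y → , F ,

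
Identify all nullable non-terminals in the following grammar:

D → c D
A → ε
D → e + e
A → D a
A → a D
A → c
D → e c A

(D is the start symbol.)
ε-productions: A → ε
So A is immediately nullable.
No further non-terminal can be added: every production for the remaining non-terminals contains a terminal or a non-nullable non-terminal.
Nullable = { 'A' }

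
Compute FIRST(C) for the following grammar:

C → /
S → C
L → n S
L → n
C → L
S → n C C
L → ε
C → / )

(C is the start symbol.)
FIRST sets of the other non-terminals involved (by the same procedure, iterated to a fixed point):
  FIRST(L) = { 'n', ε }

From C → /:
  - '/' is a terminal: add '/' and stop
From C → L:
  - L is a non-terminal: add FIRST(L) \ {ε} = { 'n' }
    L is nullable and nothing follows, so the whole right-hand side can vanish: ε ∈ FIRST(C)
From C → / ):
  - '/' is a terminal: add '/' and stop

Collecting: FIRST(C) = { '/', 'n', ε }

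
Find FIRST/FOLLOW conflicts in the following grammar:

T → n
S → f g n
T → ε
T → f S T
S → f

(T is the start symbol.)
No FIRST/FOLLOW conflicts.

Nullable non-terminals: T.

T: nullable alternative(s) T → ε; FOLLOW(T) = { $ }
  T → n: FIRST \ {ε} = { 'n' } — disjoint from FOLLOW(T)
  T → ε: FIRST \ {ε} = { } — this is the only nullable alternative, skip
  T → f S T: FIRST \ {ε} = { 'f' } — disjoint from FOLLOW(T)

S has no nullable alternative, so no FIRST/FOLLOW check is needed there.

No FIRST/FOLLOW conflicts found.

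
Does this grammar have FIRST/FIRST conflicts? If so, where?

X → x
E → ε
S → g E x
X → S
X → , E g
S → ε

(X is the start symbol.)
No FIRST/FIRST conflicts.

A FIRST/FIRST conflict occurs when two productions N → α and N → β for the same non-terminal have FIRST(α) ∩ FIRST(β) ≠ ∅ (with ε ∈ FIRST of a nullable right-hand side, so two nullable alternatives also conflict).

FIRST sets of the non-terminals at (or reachable through a nullable prefix from) the front of some alternative:
  FIRST(S) = { 'g', ε }

Productions for X:
  X → x: FIRST = { 'x' }
  X → S: FIRST = { 'g', ε }
  X → , E g: FIRST = { ',' }
Productions for S:
  S → g E x: FIRST = { 'g' }
  S → ε: FIRST = { ε }
E has only one production, so no FIRST/FIRST conflict is possible there.

All alternatives of each non-terminal have pairwise disjoint FIRST sets.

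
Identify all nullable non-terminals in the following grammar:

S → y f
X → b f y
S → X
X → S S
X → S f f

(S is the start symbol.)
None

There are no ε-productions, so no non-terminal can derive ε.
No non-terminals are nullable.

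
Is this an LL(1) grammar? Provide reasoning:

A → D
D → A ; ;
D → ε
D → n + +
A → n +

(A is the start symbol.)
A grammar is LL(1) if for each non-terminal N with multiple productions, the predict sets of those productions are pairwise disjoint, where PREDICT(N → α) = (FIRST(α) \ {ε}) ∪ (FOLLOW(N) if α ⇒* ε).

Relevant sets:
  FIRST(D) = { ';', 'n', ε }
  FIRST(A) = { ';', 'n', ε }
  FOLLOW(A) = { $, ';' }
  FOLLOW(D) = { $, ';' }

For A:
  PREDICT(A → D) = { $, ';', 'n' }
  PREDICT(A → n '+') = { 'n' }
For D:
  PREDICT(D → A ';' ';') = { ';', 'n' }
  PREDICT(D → ε) = { $, ';' }
  PREDICT(D → n '+' '+') = { 'n' }

Conflict found: Predict set conflict for A: { 'n' }
The grammar is NOT LL(1).

Answer: No. Predict set conflict for A: { 'n' }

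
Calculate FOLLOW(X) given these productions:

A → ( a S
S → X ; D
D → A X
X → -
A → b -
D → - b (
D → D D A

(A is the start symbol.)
{ $, '(', '-', ';', 'b' }

In S → X ; D: X is followed by ';' D, add FIRST(';' D) \ {ε} = { ';' }
In D → A X: X is at the end, add FOLLOW(D)

The FOLLOW sets referred to above (computed the same way, to a fixed point):
  FOLLOW(D) = { $, '(', '-', 'b' }

Taking the union: FOLLOW(X) = { $, '(', '-', ';', 'b' }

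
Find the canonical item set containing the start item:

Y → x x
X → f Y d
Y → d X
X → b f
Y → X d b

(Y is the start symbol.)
First, augment the grammar with Y' → Y
I₀ = CLOSURE({ [Y' → . Y] }):
  [Y' → . Y] has the dot before Y: add [Y → . x x], [Y → . d X], [Y → . X d b]
  [Y → . X d b] has the dot before X: add [X → . f Y d], [X → . b f]
No further items can be added.

I₀ = { [X → . b f], [X → . f Y d], [Y → . X d b], [Y → . d X], [Y → . x x], [Y' → . Y] }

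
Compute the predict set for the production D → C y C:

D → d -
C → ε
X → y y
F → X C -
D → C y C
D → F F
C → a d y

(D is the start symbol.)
PREDICT(D → C y C) = (FIRST(RHS) \ {ε}) ∪ (FOLLOW(D) if ε ∈ FIRST(RHS), i.e. RHS ⇒* ε)
FIRST(C) = { 'a', ε }
FIRST(C y C) = { 'a', 'y' }
ε ∉ FIRST(C y C), so FOLLOW(D) is not added.
PREDICT(D → C y C) = { 'a', 'y' }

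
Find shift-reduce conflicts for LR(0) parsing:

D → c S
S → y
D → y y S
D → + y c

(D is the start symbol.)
No shift-reduce conflicts

Augment with D' → D and build the canonical LR(0) collection (I0 = CLOSURE({[D' → . D]}), then GOTO on every symbol after a dot until no new states appear). It has 11 states:
  I0: { [D → . + y c], [D → . c S], [D → . y y S], [D' → . D] }  — shift
  I1: { [D → + . y c] }  — shift
  I2: { [D' → D .] }  — accept
  I3: { [D → c . S], [S → . y] }  — shift
  I4: { [D → y . y S] }  — shift
  I5: { [D → y y . S], [S → . y] }  — shift
  I6: { [D → y y S .] }  — reduce
  I7: { [S → y .] }  — reduce
  I8: { [D → c S .] }  — reduce
  I9: { [D → + y . c] }  — shift
  I10: { [D → + y c .] }  — reduce

No state contains both a complete item and a shift item.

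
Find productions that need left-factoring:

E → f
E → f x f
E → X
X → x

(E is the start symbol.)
Yes, E has productions with common prefix 'f'

Left-factoring is needed when two productions for the same non-terminal
share a common prefix on the right-hand side.

Productions for E:
  E → f
  E → f x f
  E → X

Found common prefix 'f' in productions for E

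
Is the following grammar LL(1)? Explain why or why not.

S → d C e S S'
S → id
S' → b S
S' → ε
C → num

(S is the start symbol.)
Relevant sets:
  FOLLOW(S') = { $, 'b' }

For S:
  PREDICT(S → d C e S S') = { 'd' }
  PREDICT(S → id) = { 'id' }
For S':
  PREDICT(S' → b S) = { 'b' }
  PREDICT(S' → ε) = { $, 'b' }
C has a single production, so nothing to check there.

Conflict found: Predict set conflict for S': { 'b' }
The grammar is NOT LL(1).

Answer: No. Predict set conflict for S': { 'b' }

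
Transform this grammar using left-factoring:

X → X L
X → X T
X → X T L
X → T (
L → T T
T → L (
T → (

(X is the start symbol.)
X → X X'
X' → L
X' → T X''
X'' → ε
X'' → L
X → T (
L → T T
T → L (
T → (

Left-factoring transforms A → αβ₁ | αβ₂ into A → αA' and A' → β₁ | β₂
(α is the longest common prefix among the alternatives). Repeat until
no nonterminal has two alternatives with a common prefix.

Round 1: X has alternatives sharing prefix 'X'. Introduce X': X → X X'
  Add: X' → L
  Add: X' → T
  Add: X' → T L

Round 2: X' has alternatives sharing prefix 'T'. Introduce X'': X' → T X''
  Add: X'' → ε
  Add: X'' → L

No remaining common prefixes — done.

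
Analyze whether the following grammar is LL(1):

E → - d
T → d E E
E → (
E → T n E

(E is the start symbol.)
A grammar is LL(1) if for each non-terminal N with multiple productions, the predict sets of those productions are pairwise disjoint, where PREDICT(N → α) = (FIRST(α) \ {ε}) ∪ (FOLLOW(N) if α ⇒* ε).

Relevant sets:
  FIRST(T) = { 'd' }

For E:
  PREDICT(E → '-' d) = { '-' }
  PREDICT(E → '(') = { '(' }
  PREDICT(E → T n E) = { 'd' }
T has a single production, so nothing to check there.

All predict sets are disjoint. The grammar IS LL(1).

Answer: Yes, the grammar is LL(1).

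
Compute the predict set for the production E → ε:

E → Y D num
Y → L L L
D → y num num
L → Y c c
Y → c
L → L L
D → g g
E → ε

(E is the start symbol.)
PREDICT(E → ε) = (FIRST(RHS) \ {ε}) ∪ (FOLLOW(E) if ε ∈ FIRST(RHS), i.e. RHS ⇒* ε)
The right-hand side is ε (FIRST(ε) = { ε }), so the predict set is FOLLOW(E) = { $ }
PREDICT(E → ε) = { $ }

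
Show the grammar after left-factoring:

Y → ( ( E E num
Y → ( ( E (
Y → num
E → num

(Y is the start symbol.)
Y → ( ( E Y'
Y' → E num
Y' → (
Y → num
E → num

Left-factoring transforms A → αβ₁ | αβ₂ into A → αA' and A' → β₁ | β₂
(α is the longest common prefix among the alternatives). Repeat until
no nonterminal has two alternatives with a common prefix.

Round 1: Y has alternatives sharing prefix '( ( E'. Introduce Y': Y → ( ( E Y'
  Add: Y' → E num
  Add: Y' → (

No remaining common prefixes — done.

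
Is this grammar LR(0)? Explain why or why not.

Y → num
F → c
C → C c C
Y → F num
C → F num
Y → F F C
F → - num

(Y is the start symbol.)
No. Shift-reduce conflict between [Y → F F C .] and [C → C . c C]

A grammar is LR(0) if no state in the canonical LR(0) collection has:
  - both a shift item (dot before a terminal) and a complete item (shift-reduce conflict), or
  - two or more complete items (reduce-reduce conflict; the accept item [Y' → Y .] counts as a complete item here).

Augment with Y' → Y and build the canonical LR(0) collection (I0 = CLOSURE({[Y' → . Y]}), then GOTO on every symbol after a dot until no new states appear). It has 14 states:
  I0: { [F → . - num], [F → . c], [Y → . F F C], [Y → . F num], [Y → . num], [Y' → . Y] }  — shift
  I1: { [F → - . num] }  — shift
  I2: { [F → . - num], [F → . c], [Y → F . F C], [Y → F . num] }  — shift
  I3: { [Y' → Y .] }  — accept
  I4: { [F → c .] }  — reduce
  I5: { [Y → num .] }  — reduce
  I6: { [C → . C c C], [C → . F num], [F → . - num], [F → . c], [Y → F F . C] }  — shift
  I7: { [Y → F num .] }  — reduce
  I8: { [C → C . c C], [Y → F F C .] }  — shift, reduce
  I9: { [C → F . num] }  — shift
  I10: { [C → F num .] }  — reduce
  I11: { [C → . C c C], [C → . F num], [C → C c . C], [F → . - num], [F → . c] }  — shift
  I12: { [C → C . c C], [C → C c C .] }  — shift, reduce
  I13: { [F → - num .] }  — reduce

Conflict in state I8:
  Shift-reduce conflict between [Y → F F C .] and [C → C . c C]
So the grammar is NOT LR(0).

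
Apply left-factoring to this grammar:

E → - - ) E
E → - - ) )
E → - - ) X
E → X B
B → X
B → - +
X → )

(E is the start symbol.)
E → - - ) E'
E' → E
E' → )
E' → X
E → X B
B → X
B → - +
X → )

Left-factoring transforms A → αβ₁ | αβ₂ into A → αA' and A' → β₁ | β₂
(α is the longest common prefix among the alternatives). Repeat until
no nonterminal has two alternatives with a common prefix.

Round 1: E has alternatives sharing prefix '- - )'. Introduce E': E → - - ) E'
  Add: E' → E
  Add: E' → )
  Add: E' → X

No remaining common prefixes — done.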